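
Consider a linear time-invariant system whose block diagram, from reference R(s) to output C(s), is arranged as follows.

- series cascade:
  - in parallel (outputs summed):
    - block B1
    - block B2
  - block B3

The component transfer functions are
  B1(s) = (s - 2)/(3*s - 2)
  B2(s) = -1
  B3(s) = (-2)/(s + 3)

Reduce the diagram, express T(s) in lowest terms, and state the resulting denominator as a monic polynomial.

Reducing step by step:

Step 1 - reduce the parallel group B1, B2: (-2*s)/(3*s - 2)
Step 2 - combine (B1+B2), B3 in series: (4*s)/(3*s^2 + 7*s - 6)
T(s) is the step-2 result (common factors already cancelled). Leading coefficient of the denominator: 3. Divide through by 3 for the monic polynomial.

Answer: s^2 + 7*s/3 - 2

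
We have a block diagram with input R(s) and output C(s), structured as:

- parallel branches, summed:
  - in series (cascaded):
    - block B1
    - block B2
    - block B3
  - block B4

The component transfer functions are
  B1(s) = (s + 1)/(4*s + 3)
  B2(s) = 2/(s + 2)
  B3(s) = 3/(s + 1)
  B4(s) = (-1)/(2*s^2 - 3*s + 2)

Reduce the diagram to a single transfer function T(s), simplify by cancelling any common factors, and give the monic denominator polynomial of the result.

Step 1 - series reduction of B1, B2, B3 -> 6/(4*s^2 + 11*s + 6)
Step 2 - parallel reduction of (B1*B2*B3), B4 -> (8*s^2 - 29*s + 6)/(8*s^4 + 10*s^3 - 13*s^2 + 4*s + 12)
That last expression is T(s), already simplified. Scaling its denominator by 1/8 (the reciprocal of the leading coefficient) yields the monic denominator.

Final answer: s^4 + 5*s^3/4 - 13*s^2/8 + s/2 + 3/2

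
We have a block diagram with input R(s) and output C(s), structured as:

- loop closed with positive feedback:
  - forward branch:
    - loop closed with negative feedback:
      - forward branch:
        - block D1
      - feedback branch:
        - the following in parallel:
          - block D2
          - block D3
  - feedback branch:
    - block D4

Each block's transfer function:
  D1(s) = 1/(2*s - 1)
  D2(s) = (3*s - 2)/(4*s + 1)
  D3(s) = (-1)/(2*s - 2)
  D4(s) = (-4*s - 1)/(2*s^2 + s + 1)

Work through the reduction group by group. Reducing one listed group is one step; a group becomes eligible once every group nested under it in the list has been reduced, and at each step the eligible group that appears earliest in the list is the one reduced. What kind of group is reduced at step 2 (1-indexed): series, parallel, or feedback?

(1) sum the parallel branches D2, D3
(2) collapse the loop (D1 forward, (D2+D3) return)
(3) feedback reduction of [D1/(1+D1*(D2+D3))], D4
At step 2 the group reduced is feedback.

Therefore the answer is feedback.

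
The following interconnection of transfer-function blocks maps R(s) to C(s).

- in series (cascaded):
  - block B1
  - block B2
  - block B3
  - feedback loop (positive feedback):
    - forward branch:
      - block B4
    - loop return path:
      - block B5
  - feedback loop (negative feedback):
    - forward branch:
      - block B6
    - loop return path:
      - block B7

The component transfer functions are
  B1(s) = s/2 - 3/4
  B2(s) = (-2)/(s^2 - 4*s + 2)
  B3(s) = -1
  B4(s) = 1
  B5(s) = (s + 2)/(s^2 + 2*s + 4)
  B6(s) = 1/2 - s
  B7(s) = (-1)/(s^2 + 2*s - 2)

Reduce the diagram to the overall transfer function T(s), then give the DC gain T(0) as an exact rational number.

1. apply the feedback formula to B4, B5, giving (s^2 + 2*s + 4)/(s^2 + s + 2)
2. reduce the feedback loop with forward B6 and return B7, giving (-2*s^3 - 3*s^2 + 6*s - 2)/(2*s^2 + 6*s - 5)
3. reduce the series chain B1, B2, B3, [B4/(1-B4*B5)], [B6/(1+B6*B7)], giving (-4*s^6 - 8*s^5 + 5*s^4 + 20*s^3 + 46*s^2 - 76*s + 24)/(4*s^6 - 46*s^4 + 6*s^3 - 56*s^2 + 108*s - 40)
Evaluating the step-3 result (the overall T(s)) at s = 0 gives T(0) = 24/(-40) = -3/5.

Answer: -3/5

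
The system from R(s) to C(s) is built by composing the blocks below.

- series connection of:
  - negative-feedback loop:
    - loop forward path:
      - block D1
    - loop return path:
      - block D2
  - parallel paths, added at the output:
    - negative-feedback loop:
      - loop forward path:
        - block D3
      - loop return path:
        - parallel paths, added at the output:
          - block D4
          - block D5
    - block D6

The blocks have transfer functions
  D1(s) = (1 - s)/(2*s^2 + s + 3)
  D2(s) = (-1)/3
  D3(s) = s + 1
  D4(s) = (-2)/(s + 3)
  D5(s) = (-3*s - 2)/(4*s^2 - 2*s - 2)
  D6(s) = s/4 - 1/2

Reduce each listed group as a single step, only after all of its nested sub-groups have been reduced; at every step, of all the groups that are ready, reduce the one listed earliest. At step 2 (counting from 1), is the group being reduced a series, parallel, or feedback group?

Answer: parallel

Working:
[1] collapse the loop (D1 forward, D2 return)
[2] combine D4, D5 in parallel
[3] apply the feedback formula to D3, (D4+D5)
[4] sum the parallel branches [D3/(1+D3*(D4+D5))], D6
[5] series reduction of [D1/(1+D1*D2)], ([D3/(1+D3*(D4+D5))]+D6)
Step 2 collapses a parallel group.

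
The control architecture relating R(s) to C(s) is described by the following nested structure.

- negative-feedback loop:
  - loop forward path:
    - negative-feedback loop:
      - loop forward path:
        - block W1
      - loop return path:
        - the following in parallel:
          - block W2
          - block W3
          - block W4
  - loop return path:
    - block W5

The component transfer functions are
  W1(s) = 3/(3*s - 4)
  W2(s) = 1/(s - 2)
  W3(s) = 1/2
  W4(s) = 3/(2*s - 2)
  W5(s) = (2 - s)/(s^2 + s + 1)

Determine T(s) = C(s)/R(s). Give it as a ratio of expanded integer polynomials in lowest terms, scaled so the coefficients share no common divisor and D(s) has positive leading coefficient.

Step 1: sum the parallel branches W2, W3, W4 = (s^2 + 2*s - 6)/(2*s^2 - 6*s + 4)
Step 2: reduce the feedback loop with forward W1 and return (W2+W3+W4) = (6*s^2 - 18*s + 12)/(6*s^3 - 23*s^2 + 42*s - 34)
Step 3: collapse the loop ([W1/(1+W1*(W2+W3+W4))] forward, W5 return) - this is the overall T(s), already in the required normalized form

Hence the answer: (6*s^4 - 12*s^3 - 6*s + 12)/(6*s^5 - 17*s^4 + 19*s^3 + 15*s^2 - 40*s - 10)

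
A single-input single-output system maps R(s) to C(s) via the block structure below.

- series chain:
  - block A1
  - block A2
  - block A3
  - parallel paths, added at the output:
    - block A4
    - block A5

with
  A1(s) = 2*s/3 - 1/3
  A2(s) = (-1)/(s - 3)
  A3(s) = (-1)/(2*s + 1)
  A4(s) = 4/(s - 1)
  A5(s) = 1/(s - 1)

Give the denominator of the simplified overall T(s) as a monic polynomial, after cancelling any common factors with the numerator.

Step 1 - sum the parallel branches A4, A5, giving 5/(s - 1)
Step 2 - series reduction of A1, A2, A3, (A4+A5), giving (10*s - 5)/(6*s^3 - 21*s^2 + 6*s + 9)
Step 2 gives the fully reduced T(s), with no common factor left to cancel. The denominator's leading coefficient is 6, so divide each of its coefficients by 6 to get the monic form.

Hence the answer: s^3 - 7*s^2/2 + s + 3/2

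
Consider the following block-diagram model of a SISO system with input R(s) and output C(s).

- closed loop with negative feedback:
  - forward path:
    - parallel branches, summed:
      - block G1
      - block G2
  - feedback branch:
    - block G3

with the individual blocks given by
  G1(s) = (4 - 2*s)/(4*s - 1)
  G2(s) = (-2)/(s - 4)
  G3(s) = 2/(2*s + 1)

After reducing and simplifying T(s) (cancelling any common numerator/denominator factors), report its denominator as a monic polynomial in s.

Step 1. sum the parallel branches G1, G2, giving (-2*s^2 + 4*s - 14)/(4*s^2 - 17*s + 4)
Step 2. apply the feedback formula to (G1+G2), G3, giving (-4*s^3 + 6*s^2 - 24*s - 14)/(8*s^3 - 34*s^2 - s - 24)
T(s) is the step-2 result (common factors already cancelled). Leading coefficient of the denominator: 8. Divide through by 8 for the monic polynomial.

Hence the answer: s^3 - 17*s^2/4 - s/8 - 3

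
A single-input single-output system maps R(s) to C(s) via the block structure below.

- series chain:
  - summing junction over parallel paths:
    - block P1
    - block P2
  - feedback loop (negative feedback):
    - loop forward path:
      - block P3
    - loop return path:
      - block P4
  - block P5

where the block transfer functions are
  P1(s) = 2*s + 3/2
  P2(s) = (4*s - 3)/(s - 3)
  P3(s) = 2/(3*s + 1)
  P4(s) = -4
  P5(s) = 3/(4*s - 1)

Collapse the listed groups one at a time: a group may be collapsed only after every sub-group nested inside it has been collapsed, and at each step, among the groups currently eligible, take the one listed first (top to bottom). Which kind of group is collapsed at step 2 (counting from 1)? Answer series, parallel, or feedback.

(1) add P1, P2 (parallel)
(2) feedback reduction of P3, P4
(3) combine (P1+P2), [P3/(1+P3*P4)], P5 in series
The group at step 2 is a feedback group.

Answer: feedback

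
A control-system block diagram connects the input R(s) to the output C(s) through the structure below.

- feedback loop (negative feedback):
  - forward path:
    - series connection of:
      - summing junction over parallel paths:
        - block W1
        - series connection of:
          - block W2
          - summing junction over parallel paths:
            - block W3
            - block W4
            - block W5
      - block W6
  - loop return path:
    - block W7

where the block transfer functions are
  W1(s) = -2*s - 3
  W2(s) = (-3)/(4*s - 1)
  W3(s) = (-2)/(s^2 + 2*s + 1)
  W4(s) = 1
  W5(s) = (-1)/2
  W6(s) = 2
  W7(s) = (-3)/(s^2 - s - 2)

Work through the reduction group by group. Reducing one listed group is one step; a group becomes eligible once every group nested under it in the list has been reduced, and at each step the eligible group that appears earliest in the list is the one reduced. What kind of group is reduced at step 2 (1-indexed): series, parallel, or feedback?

Answer: series

Working:
Step 1: reduce the parallel group W3, W4, W5
Step 2: multiply W2, (W3+W4+W5) (series)
Step 3: parallel reduction of W1, (W2*(W3+W4+W5))
Step 4: combine (W1+(W2*(W3+W4+W5))), W6 in series
Step 5: feedback reduction of ((W1+(W2*(W3+W4+W5)))*W6), W7
At step 2 the group reduced is series.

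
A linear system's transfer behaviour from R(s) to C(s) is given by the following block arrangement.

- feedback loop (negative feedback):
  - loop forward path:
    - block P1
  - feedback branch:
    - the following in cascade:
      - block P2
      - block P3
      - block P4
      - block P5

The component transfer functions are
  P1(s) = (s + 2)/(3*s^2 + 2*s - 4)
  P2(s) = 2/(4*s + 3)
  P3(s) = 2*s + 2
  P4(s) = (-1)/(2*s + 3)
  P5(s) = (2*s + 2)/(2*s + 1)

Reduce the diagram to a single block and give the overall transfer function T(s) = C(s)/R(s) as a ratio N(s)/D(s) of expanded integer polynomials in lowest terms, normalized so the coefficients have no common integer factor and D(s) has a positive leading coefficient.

Step 1: combine P2, P3, P4, P5 in series = (-8*s^2 - 16*s - 8)/(16*s^3 + 44*s^2 + 36*s + 9)
Step 2: close the feedback loop around P1, (P2*P3*P4*P5), giving the overall T(s)

Therefore the answer is (16*s^4 + 76*s^3 + 124*s^2 + 81*s + 18)/(48*s^5 + 164*s^4 + 124*s^3 - 109*s^2 - 166*s - 52).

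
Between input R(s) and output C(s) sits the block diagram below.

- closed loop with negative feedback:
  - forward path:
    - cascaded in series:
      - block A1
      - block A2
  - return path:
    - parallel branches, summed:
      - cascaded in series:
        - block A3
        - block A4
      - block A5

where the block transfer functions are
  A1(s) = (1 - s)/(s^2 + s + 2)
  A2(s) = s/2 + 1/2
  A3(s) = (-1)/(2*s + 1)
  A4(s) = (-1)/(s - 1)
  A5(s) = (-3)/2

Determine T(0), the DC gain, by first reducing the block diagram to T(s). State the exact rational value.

(1) cascade A1, A2 = (1 - s^2)/(2*s^2 + 2*s + 4)
(2) combine A3, A4 in series = 1/(2*s^2 - s - 1)
(3) reduce the parallel group (A3*A4), A5 = (-6*s^2 + 3*s + 5)/(4*s^2 - 2*s - 2)
(4) close the feedback loop around (A1*A2), ((A3*A4)+A5) = (-4*s^3 - 2*s^2 + 4*s + 2)/(14*s^3 + 15*s^2 + 12*s + 3)
The step-4 result is T(s). Setting s = 0: T(0) = 2/3.

Final answer: 2/3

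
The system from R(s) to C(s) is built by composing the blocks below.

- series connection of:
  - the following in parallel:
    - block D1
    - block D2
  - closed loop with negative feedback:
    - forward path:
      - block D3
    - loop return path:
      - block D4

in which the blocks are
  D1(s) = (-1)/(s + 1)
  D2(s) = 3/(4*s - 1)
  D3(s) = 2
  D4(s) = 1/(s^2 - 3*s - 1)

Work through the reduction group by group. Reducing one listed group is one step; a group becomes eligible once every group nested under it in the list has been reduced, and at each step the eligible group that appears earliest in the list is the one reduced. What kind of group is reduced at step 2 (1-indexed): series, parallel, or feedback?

[1] parallel reduction of D1, D2
[2] reduce the feedback loop with forward D3 and return D4
[3] series reduction of (D1+D2), [D3/(1+D3*D4)]
The group at step 2 is a feedback group.

Hence the answer: feedback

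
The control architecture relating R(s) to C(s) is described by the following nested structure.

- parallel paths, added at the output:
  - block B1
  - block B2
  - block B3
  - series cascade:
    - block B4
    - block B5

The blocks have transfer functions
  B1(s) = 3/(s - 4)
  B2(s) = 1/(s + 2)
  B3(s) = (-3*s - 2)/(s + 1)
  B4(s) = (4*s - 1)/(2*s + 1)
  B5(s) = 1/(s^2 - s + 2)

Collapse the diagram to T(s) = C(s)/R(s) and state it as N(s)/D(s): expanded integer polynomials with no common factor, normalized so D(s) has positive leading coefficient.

Step 1: series reduction of B4, B5 gives (4*s - 1)/(2*s^3 - s^2 + 3*s + 2)
Step 2: parallel reduction of B1, B2, B3, (B4*B5); the result is T(s) itself (integer coefficients, no common factor, positive leading denominator coefficient)

Hence the answer: (-6*s^6 + 19*s^5 + 55*s^4 + 15*s^3 + 61*s^2 + 100*s + 44)/(2*s^6 - 3*s^5 - 16*s^4 - 7*s^3 - 24*s^2 - 44*s - 16)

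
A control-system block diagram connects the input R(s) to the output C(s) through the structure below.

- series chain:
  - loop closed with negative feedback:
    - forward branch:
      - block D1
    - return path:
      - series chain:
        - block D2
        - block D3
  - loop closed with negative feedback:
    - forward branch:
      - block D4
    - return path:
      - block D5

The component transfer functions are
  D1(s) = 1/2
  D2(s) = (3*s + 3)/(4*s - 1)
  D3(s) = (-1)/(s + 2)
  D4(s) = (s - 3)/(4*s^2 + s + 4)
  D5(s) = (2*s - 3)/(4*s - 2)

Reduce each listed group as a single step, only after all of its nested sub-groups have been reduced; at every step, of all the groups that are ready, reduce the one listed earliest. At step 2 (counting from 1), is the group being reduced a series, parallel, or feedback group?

Reducing step by step:

Step 1. cascade D2, D3
Step 2. close the feedback loop around D1, (D2*D3)
Step 3. apply the feedback formula to D4, D5
Step 4. multiply [D1/(1+D1*(D2*D3))], [D4/(1+D4*D5)] (series)
Step 2: feedback.

Answer: feedback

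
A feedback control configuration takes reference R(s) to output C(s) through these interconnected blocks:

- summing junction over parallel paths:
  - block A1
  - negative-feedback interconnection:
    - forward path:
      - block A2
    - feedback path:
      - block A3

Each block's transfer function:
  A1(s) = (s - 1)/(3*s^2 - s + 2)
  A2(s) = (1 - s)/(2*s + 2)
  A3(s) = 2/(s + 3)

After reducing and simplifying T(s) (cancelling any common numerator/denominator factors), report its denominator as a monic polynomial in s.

(1) collapse the loop (A2 forward, A3 return): (-s^2 - 2*s + 3)/(2*s^2 + 6*s + 8)
(2) sum the parallel branches A1, [A2/(1+A2*A3)]: (-3*s^4 - 3*s^3 + 13*s^2 - 5*s - 2)/(6*s^4 + 16*s^3 + 22*s^2 + 4*s + 16)
No further cancellation is possible in the step-2 result, so that is T(s). Its denominator becomes monic after dividing by the leading coefficient 6.

Final answer: s^4 + 8*s^3/3 + 11*s^2/3 + 2*s/3 + 8/3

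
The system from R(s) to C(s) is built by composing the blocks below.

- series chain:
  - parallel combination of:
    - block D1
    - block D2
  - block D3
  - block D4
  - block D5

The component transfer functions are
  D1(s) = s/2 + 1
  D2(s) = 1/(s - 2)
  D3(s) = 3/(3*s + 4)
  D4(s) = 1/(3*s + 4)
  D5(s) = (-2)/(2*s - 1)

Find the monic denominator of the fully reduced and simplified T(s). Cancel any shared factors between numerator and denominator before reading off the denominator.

Step 1 - parallel reduction of D1, D2 -> (s^2 - 2)/(2*s - 4)
Step 2 - cascade (D1+D2), D3, D4, D5 -> (6 - 3*s^2)/(18*s^4 + 3*s^3 - 70*s^2 - 32*s + 32)
That last expression is T(s), already simplified. Scaling its denominator by 1/18 (the reciprocal of the leading coefficient) yields the monic denominator.

Answer: s^4 + s^3/6 - 35*s^2/9 - 16*s/9 + 16/9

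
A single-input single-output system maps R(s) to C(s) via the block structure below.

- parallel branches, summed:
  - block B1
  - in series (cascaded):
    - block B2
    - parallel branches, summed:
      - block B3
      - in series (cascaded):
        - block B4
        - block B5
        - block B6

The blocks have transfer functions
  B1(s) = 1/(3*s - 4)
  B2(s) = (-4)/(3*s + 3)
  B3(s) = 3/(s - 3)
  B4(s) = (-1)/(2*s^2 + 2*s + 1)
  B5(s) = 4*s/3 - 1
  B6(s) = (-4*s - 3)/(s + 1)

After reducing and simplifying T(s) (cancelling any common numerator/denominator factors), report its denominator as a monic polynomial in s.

Step 1: combine B4, B5, B6 in series: (16*s^2 - 9)/(6*s^3 + 12*s^2 + 9*s + 3)
Step 2: parallel reduction of B3, (B4*B5*B6): (34*s^3 - 12*s^2 + 18*s + 36)/(6*s^4 - 6*s^3 - 27*s^2 - 24*s - 9)
Step 3: combine B2, (B3+(B4*B5*B6)) in series: (-136*s^3 + 48*s^2 - 72*s - 144)/(18*s^5 - 99*s^3 - 153*s^2 - 99*s - 27)
Step 4: sum the parallel branches B1, (B2*(B3+(B4*B5*B6))): (18*s^5 - 408*s^4 + 589*s^3 - 561*s^2 - 243*s + 549)/(54*s^6 - 72*s^5 - 297*s^4 - 63*s^3 + 315*s^2 + 315*s + 108)
That last expression is T(s), already simplified. Scaling its denominator by 1/54 (the reciprocal of the leading coefficient) yields the monic denominator.

Therefore the answer is s^6 - 4*s^5/3 - 11*s^4/2 - 7*s^3/6 + 35*s^2/6 + 35*s/6 + 2.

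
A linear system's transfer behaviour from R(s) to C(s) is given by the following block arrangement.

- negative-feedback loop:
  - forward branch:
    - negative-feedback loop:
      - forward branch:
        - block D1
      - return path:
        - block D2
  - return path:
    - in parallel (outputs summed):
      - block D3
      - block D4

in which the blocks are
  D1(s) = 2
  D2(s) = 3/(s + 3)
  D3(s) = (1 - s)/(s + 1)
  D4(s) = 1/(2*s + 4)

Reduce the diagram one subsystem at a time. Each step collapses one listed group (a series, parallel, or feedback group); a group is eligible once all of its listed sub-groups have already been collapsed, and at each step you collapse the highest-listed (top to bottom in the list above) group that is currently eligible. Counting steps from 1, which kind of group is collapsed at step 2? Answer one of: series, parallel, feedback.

Reducing step by step:

[1] apply the feedback formula to D1, D2
[2] parallel reduction of D3, D4
[3] close the feedback loop around [D1/(1+D1*D2)], (D3+D4)
So the answer for step 2 is parallel.

Answer: parallel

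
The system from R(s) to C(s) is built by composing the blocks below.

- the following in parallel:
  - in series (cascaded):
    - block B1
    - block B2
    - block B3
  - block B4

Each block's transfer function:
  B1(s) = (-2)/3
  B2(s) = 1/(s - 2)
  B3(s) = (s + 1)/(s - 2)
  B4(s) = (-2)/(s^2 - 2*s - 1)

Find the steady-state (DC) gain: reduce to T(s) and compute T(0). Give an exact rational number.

Reducing step by step:

[1] combine B1, B2, B3 in series: (-2*s - 2)/(3*s^2 - 12*s + 12)
[2] add (B1*B2*B3), B4 (parallel): (-2*s^3 - 4*s^2 + 30*s - 22)/(3*s^4 - 18*s^3 + 33*s^2 - 12*s - 12)
The step-2 result is T(s). Setting s = 0: T(0) = -22/(-12) = 11/6.

Answer: 11/6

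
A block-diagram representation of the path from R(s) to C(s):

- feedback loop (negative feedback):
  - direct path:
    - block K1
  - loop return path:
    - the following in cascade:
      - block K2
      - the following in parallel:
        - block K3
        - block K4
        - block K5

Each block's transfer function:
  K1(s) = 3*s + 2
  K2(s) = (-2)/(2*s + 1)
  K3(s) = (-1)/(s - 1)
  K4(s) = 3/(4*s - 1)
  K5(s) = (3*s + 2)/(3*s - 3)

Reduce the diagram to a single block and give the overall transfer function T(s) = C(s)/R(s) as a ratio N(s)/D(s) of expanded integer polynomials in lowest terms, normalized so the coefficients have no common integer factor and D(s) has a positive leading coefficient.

Step 1 - combine K3, K4, K5 in parallel: (12*s^2 + 2*s - 8)/(12*s^2 - 15*s + 3)
Step 2 - series reduction of K2, (K3+K4+K5): (-24*s^2 - 4*s + 16)/(24*s^3 - 18*s^2 - 9*s + 3)
Step 3 - close the feedback loop around K1, (K2*(K3+K4+K5)): this yields T(s), and no further normalization is needed

Hence the answer: (-72*s^4 + 6*s^3 + 63*s^2 + 9*s - 6)/(48*s^3 + 78*s^2 - 31*s - 35)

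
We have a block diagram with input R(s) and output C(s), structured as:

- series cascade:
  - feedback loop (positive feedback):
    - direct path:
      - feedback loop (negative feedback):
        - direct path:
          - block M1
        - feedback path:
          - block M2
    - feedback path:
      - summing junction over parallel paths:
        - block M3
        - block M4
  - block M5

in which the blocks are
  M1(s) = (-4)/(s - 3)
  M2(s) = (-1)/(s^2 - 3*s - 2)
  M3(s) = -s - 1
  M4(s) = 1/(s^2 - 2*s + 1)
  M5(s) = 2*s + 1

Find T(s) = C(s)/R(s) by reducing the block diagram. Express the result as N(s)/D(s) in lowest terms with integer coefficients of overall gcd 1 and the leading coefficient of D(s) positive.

Step 1 - close the feedback loop around M1, M2; result (-4*s^2 + 12*s + 8)/(s^3 - 6*s^2 + 7*s + 10)
Step 2 - reduce the parallel group M3, M4; result (-s^3 + s^2 + s)/(s^2 - 2*s + 1)
Step 3 - close the feedback loop around [M1/(1+M1*M2)], (M3+M4); result (4*s^4 - 20*s^3 + 20*s^2 + 4*s - 8)/(3*s^5 - 8*s^4 - 20*s^3 + 30*s^2 + 21*s - 10)
Step 4 - multiply [[M1/(1+M1*M2)]/(1-[M1/(1+M1*M2)]*(M3+M4))], M5 (series), which is the overall transfer function T(s) = C(s)/R(s) in lowest terms

Therefore the answer is (8*s^5 - 36*s^4 + 20*s^3 + 28*s^2 - 12*s - 8)/(3*s^5 - 8*s^4 - 20*s^3 + 30*s^2 + 21*s - 10).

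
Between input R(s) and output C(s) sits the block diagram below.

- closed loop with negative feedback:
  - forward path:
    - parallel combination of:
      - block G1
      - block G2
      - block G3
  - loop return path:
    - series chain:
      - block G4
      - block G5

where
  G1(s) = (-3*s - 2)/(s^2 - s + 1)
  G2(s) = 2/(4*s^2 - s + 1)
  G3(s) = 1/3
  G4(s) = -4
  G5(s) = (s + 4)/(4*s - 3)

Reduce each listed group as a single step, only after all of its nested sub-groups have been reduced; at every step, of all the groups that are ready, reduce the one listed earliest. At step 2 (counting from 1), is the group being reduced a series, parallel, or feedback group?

Step 1: combine G1, G2, G3 in parallel
Step 2: reduce the series chain G4, G5
Step 3: feedback reduction of (G1+G2+G3), (G4*G5)
At step 2 the group reduced is series.

Answer: series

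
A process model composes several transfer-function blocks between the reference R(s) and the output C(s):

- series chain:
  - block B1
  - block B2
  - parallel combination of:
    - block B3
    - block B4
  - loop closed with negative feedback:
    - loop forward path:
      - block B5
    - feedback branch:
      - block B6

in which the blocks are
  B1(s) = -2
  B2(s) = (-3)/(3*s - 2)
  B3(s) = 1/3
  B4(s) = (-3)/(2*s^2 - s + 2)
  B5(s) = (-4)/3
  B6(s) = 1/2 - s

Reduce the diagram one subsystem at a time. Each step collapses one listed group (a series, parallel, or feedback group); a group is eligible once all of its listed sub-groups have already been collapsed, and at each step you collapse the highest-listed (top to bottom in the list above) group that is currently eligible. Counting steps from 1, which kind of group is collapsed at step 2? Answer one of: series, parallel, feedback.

Step 1 - sum the parallel branches B3, B4
Step 2 - reduce the feedback loop with forward B5 and return B6
Step 3 - multiply B1, B2, (B3+B4), [B5/(1+B5*B6)] (series)
So the answer for step 2 is feedback.

Therefore the answer is feedback.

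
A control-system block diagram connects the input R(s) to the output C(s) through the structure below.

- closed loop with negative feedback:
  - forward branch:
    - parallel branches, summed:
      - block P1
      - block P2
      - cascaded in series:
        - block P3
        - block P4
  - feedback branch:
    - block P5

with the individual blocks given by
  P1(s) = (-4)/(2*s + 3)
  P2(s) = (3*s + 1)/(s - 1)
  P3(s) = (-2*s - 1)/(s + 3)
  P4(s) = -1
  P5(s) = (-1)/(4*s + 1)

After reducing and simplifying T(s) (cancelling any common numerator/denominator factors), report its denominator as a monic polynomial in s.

First reduce the diagram to T(s).

Step 1 - reduce the series chain P3, P4 gives (2*s + 1)/(s + 3)
Step 2 - reduce the parallel group P1, P2, (P3*P4) gives (10*s^3 + 29*s^2 + 23*s + 18)/(2*s^3 + 7*s^2 - 9)
Step 3 - close the feedback loop around (P1+P2+(P3*P4)), P5 gives (40*s^4 + 126*s^3 + 121*s^2 + 95*s + 18)/(8*s^4 + 20*s^3 - 22*s^2 - 59*s - 27)
That last expression is T(s), already simplified. Scaling its denominator by 1/8 (the reciprocal of the leading coefficient) yields the monic denominator.

Answer: s^4 + 5*s^3/2 - 11*s^2/4 - 59*s/8 - 27/8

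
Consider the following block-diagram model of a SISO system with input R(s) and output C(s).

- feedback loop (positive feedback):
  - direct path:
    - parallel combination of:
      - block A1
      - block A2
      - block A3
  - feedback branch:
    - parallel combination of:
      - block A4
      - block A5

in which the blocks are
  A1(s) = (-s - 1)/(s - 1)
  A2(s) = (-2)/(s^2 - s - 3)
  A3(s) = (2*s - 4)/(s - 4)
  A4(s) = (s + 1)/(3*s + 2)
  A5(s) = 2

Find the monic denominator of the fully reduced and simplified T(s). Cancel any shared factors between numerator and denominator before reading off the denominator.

Step 1 - add A1, A2, A3 (parallel) gives (s^4 - 4*s^3 + 6*s^2 + 11*s - 32)/(s^4 - 6*s^3 + 6*s^2 + 11*s - 12)
Step 2 - add A4, A5 (parallel) gives (7*s + 5)/(3*s + 2)
Step 3 - close the feedback loop around (A1+A2+A3), (A4+A5) gives (-3*s^5 + 10*s^4 - 10*s^3 - 45*s^2 + 74*s + 64)/(4*s^5 - 7*s^4 + 16*s^3 + 62*s^2 - 155*s - 136)
That last expression is T(s), already simplified. Scaling its denominator by 1/4 (the reciprocal of the leading coefficient) yields the monic denominator.

Answer: s^5 - 7*s^4/4 + 4*s^3 + 31*s^2/2 - 155*s/4 - 34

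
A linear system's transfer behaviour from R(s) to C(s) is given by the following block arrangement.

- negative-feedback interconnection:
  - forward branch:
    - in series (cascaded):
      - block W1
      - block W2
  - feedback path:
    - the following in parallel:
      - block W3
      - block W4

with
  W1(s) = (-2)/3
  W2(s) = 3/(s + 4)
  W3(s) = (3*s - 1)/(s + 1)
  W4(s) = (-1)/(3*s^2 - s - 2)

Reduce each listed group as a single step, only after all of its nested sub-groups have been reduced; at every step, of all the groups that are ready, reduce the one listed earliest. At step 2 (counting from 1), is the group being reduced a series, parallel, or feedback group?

[1] reduce the series chain W1, W2
[2] parallel reduction of W3, W4
[3] close the feedback loop around (W1*W2), (W3+W4)
At step 2 the group reduced is parallel.

Therefore the answer is parallel.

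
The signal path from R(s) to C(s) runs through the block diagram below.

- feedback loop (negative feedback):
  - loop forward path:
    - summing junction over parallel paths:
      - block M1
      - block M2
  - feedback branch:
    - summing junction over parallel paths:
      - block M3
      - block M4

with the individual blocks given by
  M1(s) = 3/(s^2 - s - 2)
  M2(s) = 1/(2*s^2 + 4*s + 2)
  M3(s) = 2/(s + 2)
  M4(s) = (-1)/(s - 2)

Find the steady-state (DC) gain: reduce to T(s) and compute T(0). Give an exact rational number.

The answer is 2.

Reasoning:
(1) parallel reduction of M1, M2; result (7*s + 4)/(2*s^3 - 6*s - 4)
(2) combine M3, M4 in parallel; result (s - 6)/(s^2 - 4)
(3) collapse the loop ((M1+M2) forward, (M3+M4) return); result (7*s^3 + 4*s^2 - 28*s - 16)/(2*s^5 - 14*s^3 + 3*s^2 - 14*s - 8)
DC gain: substitute s = 0 into T(s) from step 3: T(0) = -16/(-8) = 2.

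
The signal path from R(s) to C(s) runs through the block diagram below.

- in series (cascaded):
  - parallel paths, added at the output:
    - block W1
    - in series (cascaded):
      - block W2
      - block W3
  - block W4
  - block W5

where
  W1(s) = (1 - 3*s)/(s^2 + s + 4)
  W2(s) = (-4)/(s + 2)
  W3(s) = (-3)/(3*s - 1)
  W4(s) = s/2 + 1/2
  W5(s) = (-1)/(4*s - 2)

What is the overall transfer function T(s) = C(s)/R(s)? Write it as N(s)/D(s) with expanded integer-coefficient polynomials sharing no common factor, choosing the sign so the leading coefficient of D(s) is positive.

Step 1 - multiply W2, W3 (series): 12/(3*s^2 + 5*s - 2)
Step 2 - parallel reduction of W1, (W2*W3): (-9*s^3 + 23*s + 46)/(3*s^4 + 8*s^3 + 15*s^2 + 18*s - 8)
Step 3 - multiply (W1+(W2*W3)), W4, W5 (series) - this is the overall T(s), already in the required normalized form

Therefore the answer is (9*s^4 + 9*s^3 - 23*s^2 - 69*s - 46)/(24*s^5 + 52*s^4 + 88*s^3 + 84*s^2 - 136*s + 32).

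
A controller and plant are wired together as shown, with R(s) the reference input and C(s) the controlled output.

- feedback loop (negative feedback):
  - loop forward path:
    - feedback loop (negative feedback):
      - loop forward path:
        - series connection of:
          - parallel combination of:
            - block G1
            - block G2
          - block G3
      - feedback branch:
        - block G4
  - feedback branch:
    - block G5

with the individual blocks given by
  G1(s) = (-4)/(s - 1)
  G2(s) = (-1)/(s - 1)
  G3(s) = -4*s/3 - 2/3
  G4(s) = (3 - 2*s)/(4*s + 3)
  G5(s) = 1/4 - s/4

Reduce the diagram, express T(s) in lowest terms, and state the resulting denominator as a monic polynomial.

The answer is s^3 + 33*s^2/20 - 109*s/40 - 57/40.

Reasoning:
Step 1. add G1, G2 (parallel): (-5)/(s - 1)
Step 2. cascade (G1+G2), G3: (20*s + 10)/(3*s - 3)
Step 3. apply the feedback formula to ((G1+G2)*G3), G4: (-80*s^2 - 100*s - 30)/(28*s^2 - 37*s - 21)
Step 4. feedback reduction of [((G1+G2)*G3)/(1+((G1+G2)*G3)*G4)], G5: (-160*s^2 - 200*s - 60)/(40*s^3 + 66*s^2 - 109*s - 57)
No further cancellation is possible in the step-4 result, so that is T(s). Its denominator becomes monic after dividing by the leading coefficient 40.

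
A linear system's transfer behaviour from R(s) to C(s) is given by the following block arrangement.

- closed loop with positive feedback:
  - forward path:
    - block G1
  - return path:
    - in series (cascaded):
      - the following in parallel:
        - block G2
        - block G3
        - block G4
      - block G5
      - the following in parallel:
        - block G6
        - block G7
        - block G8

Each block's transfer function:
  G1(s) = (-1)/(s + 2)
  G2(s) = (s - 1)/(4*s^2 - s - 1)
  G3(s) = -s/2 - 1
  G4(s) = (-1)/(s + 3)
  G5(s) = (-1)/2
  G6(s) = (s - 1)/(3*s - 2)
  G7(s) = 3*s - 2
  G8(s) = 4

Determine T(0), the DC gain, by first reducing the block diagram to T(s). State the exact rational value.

Step 1. sum the parallel branches G2, G3, G4 = (-4*s^4 - 19*s^3 - 24*s^2 + 17*s + 2)/(8*s^3 + 22*s^2 - 8*s - 6)
Step 2. add G6, G7, G8 (parallel) = (9*s^2 + s - 5)/(3*s - 2)
Step 3. multiply (G2+G3+G4), G5, (G6+G7+G8) (series) = (36*s^6 + 175*s^5 + 215*s^4 - 224*s^3 - 155*s^2 + 83*s + 10)/(48*s^4 + 100*s^3 - 136*s^2 - 4*s + 24)
Step 4. reduce the feedback loop with forward G1 and return ((G2+G3+G4)*G5*(G6+G7+G8)) = (-48*s^4 - 100*s^3 + 136*s^2 + 4*s - 24)/(36*s^6 + 223*s^5 + 411*s^4 - 160*s^3 - 431*s^2 + 99*s + 58)
The step-4 result is T(s). Setting s = 0: T(0) = -24/58 = -12/29.

Answer: -12/29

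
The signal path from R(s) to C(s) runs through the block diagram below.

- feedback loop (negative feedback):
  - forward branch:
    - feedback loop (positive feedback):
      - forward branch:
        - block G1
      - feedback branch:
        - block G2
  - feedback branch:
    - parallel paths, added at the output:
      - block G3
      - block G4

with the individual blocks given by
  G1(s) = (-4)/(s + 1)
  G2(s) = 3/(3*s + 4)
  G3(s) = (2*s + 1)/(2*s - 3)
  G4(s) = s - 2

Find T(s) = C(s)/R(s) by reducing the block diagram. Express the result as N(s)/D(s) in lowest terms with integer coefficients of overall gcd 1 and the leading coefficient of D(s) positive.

The answer is (24*s^2 - 4*s - 48)/(18*s^3 - 33*s^2 - 7*s + 160).

Reasoning:
Step 1. apply the feedback formula to G1, G2 -> (-12*s - 16)/(3*s^2 + 7*s + 16)
Step 2. combine G3, G4 in parallel -> (2*s^2 - 5*s + 7)/(2*s - 3)
Step 3. apply the feedback formula to [G1/(1-G1*G2)], (G3+G4), giving the overall T(s)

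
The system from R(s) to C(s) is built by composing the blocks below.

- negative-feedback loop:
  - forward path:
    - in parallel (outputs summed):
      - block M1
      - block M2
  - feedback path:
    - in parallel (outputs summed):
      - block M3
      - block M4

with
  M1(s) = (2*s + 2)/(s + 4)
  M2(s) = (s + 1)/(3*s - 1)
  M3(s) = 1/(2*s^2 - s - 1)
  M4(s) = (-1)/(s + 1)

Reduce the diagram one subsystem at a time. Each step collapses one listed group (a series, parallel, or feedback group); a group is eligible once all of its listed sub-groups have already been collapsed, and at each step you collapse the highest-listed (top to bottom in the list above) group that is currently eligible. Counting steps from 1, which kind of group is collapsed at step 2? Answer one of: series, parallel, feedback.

Answer: parallel

Working:
(1) add M1, M2 (parallel)
(2) parallel reduction of M3, M4
(3) apply the feedback formula to (M1+M2), (M3+M4)
At step 2 the group reduced is parallel.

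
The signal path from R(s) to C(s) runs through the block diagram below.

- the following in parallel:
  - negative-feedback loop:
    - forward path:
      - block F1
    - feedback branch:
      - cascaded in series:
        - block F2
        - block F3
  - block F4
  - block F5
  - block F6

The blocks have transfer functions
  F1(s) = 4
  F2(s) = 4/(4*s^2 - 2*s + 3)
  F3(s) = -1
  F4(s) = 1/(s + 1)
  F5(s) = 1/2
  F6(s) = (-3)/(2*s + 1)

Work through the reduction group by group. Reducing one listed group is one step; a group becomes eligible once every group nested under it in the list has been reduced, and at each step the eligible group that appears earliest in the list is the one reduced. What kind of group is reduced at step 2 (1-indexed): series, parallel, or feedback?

(1) multiply F2, F3 (series)
(2) feedback reduction of F1, (F2*F3)
(3) add [F1/(1+F1*(F2*F3))], F4, F5, F6 (parallel)
Step 2 collapses a feedback group.

Hence the answer: feedback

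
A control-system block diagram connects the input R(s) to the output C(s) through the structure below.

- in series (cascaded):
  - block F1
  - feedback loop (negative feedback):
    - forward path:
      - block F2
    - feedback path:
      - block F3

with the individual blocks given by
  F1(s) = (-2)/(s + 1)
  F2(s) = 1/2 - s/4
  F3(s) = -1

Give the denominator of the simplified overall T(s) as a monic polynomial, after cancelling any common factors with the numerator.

(1) feedback reduction of F2, F3: (2 - s)/(s + 2)
(2) cascade F1, [F2/(1+F2*F3)]: (2*s - 4)/(s^2 + 3*s + 2)
That last expression is T(s), already simplified, and its denominator is already monic.

Final answer: s^2 + 3*s + 2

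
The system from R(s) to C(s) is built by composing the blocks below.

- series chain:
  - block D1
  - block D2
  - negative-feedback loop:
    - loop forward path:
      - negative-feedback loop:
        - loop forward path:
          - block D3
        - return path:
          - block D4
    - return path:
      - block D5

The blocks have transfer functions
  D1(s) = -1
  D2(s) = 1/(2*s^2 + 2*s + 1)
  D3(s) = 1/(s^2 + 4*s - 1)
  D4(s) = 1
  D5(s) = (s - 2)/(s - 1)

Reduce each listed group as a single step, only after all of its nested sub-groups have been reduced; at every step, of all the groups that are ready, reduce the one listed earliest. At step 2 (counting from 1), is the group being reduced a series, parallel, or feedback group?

Step 1 - reduce the feedback loop with forward D3 and return D4
Step 2 - apply the feedback formula to [D3/(1+D3*D4)], D5
Step 3 - multiply D1, D2, [[D3/(1+D3*D4)]/(1+[D3/(1+D3*D4)]*D5)] (series)
The group at step 2 is a feedback group.

Therefore the answer is feedback.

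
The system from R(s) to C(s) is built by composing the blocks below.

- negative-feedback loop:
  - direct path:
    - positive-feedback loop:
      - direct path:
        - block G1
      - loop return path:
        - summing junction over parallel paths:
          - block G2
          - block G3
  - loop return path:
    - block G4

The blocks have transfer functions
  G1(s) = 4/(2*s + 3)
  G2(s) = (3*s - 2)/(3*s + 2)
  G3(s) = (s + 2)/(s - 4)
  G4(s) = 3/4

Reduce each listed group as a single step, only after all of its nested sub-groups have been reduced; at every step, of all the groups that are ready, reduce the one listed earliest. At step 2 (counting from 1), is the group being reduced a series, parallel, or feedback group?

Answer: feedback

Working:
[1] combine G2, G3 in parallel
[2] collapse the loop (G1 forward, (G2+G3) return)
[3] apply the feedback formula to [G1/(1-G1*(G2+G3))], G4
At step 2 the group reduced is feedback.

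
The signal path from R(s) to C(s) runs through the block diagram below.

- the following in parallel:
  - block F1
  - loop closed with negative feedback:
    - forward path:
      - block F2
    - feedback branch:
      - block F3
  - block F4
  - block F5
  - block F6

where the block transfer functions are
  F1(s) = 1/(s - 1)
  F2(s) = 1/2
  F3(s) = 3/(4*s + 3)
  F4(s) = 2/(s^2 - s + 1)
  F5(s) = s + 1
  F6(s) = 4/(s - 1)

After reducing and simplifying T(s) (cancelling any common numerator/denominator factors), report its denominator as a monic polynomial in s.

Step 1 - reduce the feedback loop with forward F2 and return F3; result (4*s + 3)/(8*s + 9)
Step 2 - add F1, [F2/(1+F2*F3)], F4, F5, F6 (parallel); result (8*s^5 + 5*s^4 + 26*s^3 + 31*s^2 + 15)/(8*s^4 - 7*s^3 - 2*s^2 + 10*s - 9)
The result of step 2 is T(s) in lowest terms. Its denominator has leading coefficient 8; dividing the denominator through by 8 makes it monic.

Final answer: s^4 - 7*s^3/8 - s^2/4 + 5*s/4 - 9/8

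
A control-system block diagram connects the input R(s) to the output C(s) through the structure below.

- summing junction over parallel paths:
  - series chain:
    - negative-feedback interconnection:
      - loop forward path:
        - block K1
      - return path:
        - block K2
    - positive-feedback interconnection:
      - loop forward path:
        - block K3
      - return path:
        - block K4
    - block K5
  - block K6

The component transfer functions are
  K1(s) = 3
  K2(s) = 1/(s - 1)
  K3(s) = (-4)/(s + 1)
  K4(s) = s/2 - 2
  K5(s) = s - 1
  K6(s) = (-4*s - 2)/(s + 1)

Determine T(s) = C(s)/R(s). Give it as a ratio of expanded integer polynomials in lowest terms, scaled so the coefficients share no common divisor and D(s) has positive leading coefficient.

Step 1 - collapse the loop (K1 forward, K2 return) -> (3*s - 3)/(s + 2)
Step 2 - apply the feedback formula to K3, K4 -> (-4)/(3*s - 7)
Step 3 - combine [K1/(1+K1*K2)], [K3/(1-K3*K4)], K5 in series -> (-12*s^2 + 24*s - 12)/(3*s^2 - s - 14)
Step 4 - reduce the parallel group ([K1/(1+K1*K2)]*[K3/(1-K3*K4)]*K5), K6, which is the overall transfer function T(s) = C(s)/R(s) in lowest terms

Hence the answer: (-24*s^3 + 10*s^2 + 70*s + 16)/(3*s^3 + 2*s^2 - 15*s - 14)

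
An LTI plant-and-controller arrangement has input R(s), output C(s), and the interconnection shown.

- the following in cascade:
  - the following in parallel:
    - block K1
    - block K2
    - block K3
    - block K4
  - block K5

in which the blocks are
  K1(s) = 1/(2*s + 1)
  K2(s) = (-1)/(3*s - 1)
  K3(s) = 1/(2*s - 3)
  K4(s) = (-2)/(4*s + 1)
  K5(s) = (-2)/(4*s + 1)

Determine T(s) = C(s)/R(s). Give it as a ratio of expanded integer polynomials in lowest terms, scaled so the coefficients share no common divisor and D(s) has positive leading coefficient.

(1) reduce the parallel group K1, K2, K3, K4 gives (8*s^3 + 16*s^2 + 24*s - 1)/(48*s^4 - 52*s^3 - 36*s^2 + 7*s + 3)
(2) series reduction of (K1+K2+K3+K4), K5, giving the overall T(s)

Answer: (-16*s^3 - 32*s^2 - 48*s + 2)/(192*s^5 - 160*s^4 - 196*s^3 - 8*s^2 + 19*s + 3)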